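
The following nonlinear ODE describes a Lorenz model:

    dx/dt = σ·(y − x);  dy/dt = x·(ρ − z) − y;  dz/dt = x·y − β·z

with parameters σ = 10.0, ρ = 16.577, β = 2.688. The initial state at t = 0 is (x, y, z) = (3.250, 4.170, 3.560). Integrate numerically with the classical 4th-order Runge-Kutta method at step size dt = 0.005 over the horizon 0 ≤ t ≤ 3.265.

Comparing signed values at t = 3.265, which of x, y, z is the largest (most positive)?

t=0.000: state=(3.250, 4.170, 3.560)
step 1 (dt=0.005): k1=(9.200, 38.135, 3.983), k2=(9.923, 38.307, 4.364), k3=(9.910, 38.327, 4.371), k4=(10.621, 38.516, 4.763); state += dt/6·(k1+2k2+2k3+k4)
t=0.005: state=(3.300, 4.362, 3.582)
t=0.010: state=(3.356, 4.555, 3.608)
t=0.015: state=(3.419, 4.751, 3.638)
continuing one RK4 step at a time; state shown every 40 steps (Δt=0.2):
t=0.200: state=(9.436, 13.760, 11.538)
t=0.400: state=(8.512, 3.051, 23.717)
t=0.600: state=(1.238, -0.088, 14.279)
t=0.800: state=(0.415, 0.473, 8.356)
t=1.000: state=(0.993, 1.573, 4.986)
t=1.200: state=(3.522, 5.832, 4.158)
t=1.400: state=(10.770, 14.219, 15.409)
t=1.600: state=(6.618, 1.420, 22.020)
t=1.800: state=(0.984, 0.161, 12.996)
t=2.000: state=(0.667, 0.897, 7.644)
t=2.200: state=(1.849, 2.963, 4.822)
t=2.400: state=(6.362, 10.062, 6.972)
t=2.600: state=(11.340, 9.208, 23.302)
t=2.800: state=(3.064, 0.260, 17.370)
t=3.000: state=(0.923, 0.879, 10.245)
t=3.200: state=(1.736, 2.628, 6.317)
t=3.265: state=(2.466, 3.851, 5.709)
compare at T: x=2.466, y=3.851, z=5.709

largest component: z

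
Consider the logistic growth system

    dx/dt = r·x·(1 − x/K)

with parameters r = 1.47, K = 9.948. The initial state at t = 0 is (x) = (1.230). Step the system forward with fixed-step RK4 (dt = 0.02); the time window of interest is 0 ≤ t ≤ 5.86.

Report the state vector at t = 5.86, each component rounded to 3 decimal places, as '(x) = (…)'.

t=0.000: state=(1.230)
step 1 (dt=0.02): k1=(1.585), k2=(1.602), k3=(1.602), k4=(1.620); state += dt/6·(k1+2k2+2k3+k4)
t=0.020: state=(1.262)
t=0.040: state=(1.295)
t=0.060: state=(1.328)
continuing one RK4 step at a time; state shown every 10 steps (Δt=0.2):
t=0.200: state=(1.583)
t=0.400: state=(2.015)
t=0.600: state=(2.529)
t=0.800: state=(3.122)
t=1.000: state=(3.783)
t=1.200: state=(4.492)
t=1.400: state=(5.222)
t=1.600: state=(5.940)
t=1.800: state=(6.620)
t=2.000: state=(7.236)
t=2.200: state=(7.776)
t=2.400: state=(8.234)
t=2.600: state=(8.612)
t=2.800: state=(8.917)
t=3.000: state=(9.159)
t=3.200: state=(9.348)
t=3.400: state=(9.494)
t=3.600: state=(9.605)
t=3.800: state=(9.690)
t=4.000: state=(9.755)
t=4.200: state=(9.803)
t=4.400: state=(9.840)
t=4.600: state=(9.867)
t=4.800: state=(9.888)
t=5.000: state=(9.903)
t=5.200: state=(9.914)
t=5.400: state=(9.923)
t=5.600: state=(9.929)
t=5.800: state=(9.934)
t=5.860: state=(9.935)

(x) = (9.935)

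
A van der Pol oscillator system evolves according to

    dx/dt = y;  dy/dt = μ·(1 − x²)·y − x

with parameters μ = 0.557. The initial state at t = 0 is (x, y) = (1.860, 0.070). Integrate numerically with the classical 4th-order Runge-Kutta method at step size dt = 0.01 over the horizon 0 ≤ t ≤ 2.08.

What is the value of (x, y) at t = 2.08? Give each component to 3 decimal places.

t=0.000: state=(1.860, 0.070)
step 1 (dt=0.01): k1=(0.070, -1.956), k2=(0.060, -1.943), k3=(0.060, -1.943), k4=(0.051, -1.930); state += dt/6·(k1+2k2+2k3+k4)
t=0.010: state=(1.861, 0.051)
t=0.020: state=(1.861, 0.031)
t=0.030: state=(1.861, 0.012)
continuing one RK4 step at a time; state shown every 10 steps (Δt=0.1):
t=0.100: state=(1.858, -0.113)
t=0.200: state=(1.838, -0.272)
t=0.300: state=(1.804, -0.410)
t=0.400: state=(1.757, -0.531)
t=0.500: state=(1.698, -0.639)
t=0.600: state=(1.629, -0.738)
t=0.700: state=(1.551, -0.830)
t=0.800: state=(1.464, -0.919)
t=0.900: state=(1.367, -1.006)
t=1.000: state=(1.262, -1.095)
t=1.100: state=(1.148, -1.187)
t=1.200: state=(1.025, -1.283)
t=1.300: state=(0.891, -1.385)
t=1.400: state=(0.747, -1.493)
t=1.500: state=(0.592, -1.608)
t=1.600: state=(0.426, -1.728)
t=1.700: state=(0.247, -1.849)
t=1.800: state=(0.056, -1.968)
t=1.900: state=(-0.146, -2.076)
t=2.000: state=(-0.359, -2.161)
t=2.080: state=(-0.533, -2.203)

(x, y) = (-0.533, -2.203)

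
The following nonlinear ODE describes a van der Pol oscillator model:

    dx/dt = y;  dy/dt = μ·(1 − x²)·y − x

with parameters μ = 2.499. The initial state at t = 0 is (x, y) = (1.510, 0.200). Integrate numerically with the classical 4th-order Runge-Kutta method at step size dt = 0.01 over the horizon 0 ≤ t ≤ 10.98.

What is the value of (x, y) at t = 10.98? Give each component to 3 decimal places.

(x, y) = (-2.022, -0.021)

t=0.000: state=(1.510, 0.200)
step 1 (dt=0.01): k1=(0.200, -2.150), k2=(0.189, -2.118), k3=(0.189, -2.118), k4=(0.179, -2.086); state += dt/6·(k1+2k2+2k3+k4)
t=0.010: state=(1.512, 0.179)
t=0.020: state=(1.514, 0.158)
t=0.030: state=(1.515, 0.138)
continuing one RK4 step at a time; state shown every 50 steps (Δt=0.5):
t=0.500: state=(1.441, -0.345)
t=1.000: state=(1.211, -0.575)
t=1.500: state=(0.828, -1.045)
t=2.000: state=(-0.067, -3.040)
t=2.500: state=(-1.858, -1.665)
t=3.000: state=(-1.989, 0.219)
t=3.500: state=(-1.857, 0.290)
t=4.000: state=(-1.701, 0.336)
t=4.500: state=(-1.517, 0.408)
t=5.000: state=(-1.282, 0.547)
t=5.500: state=(-0.936, 0.901)
t=6.000: state=(-0.219, 2.335)
t=6.500: state=(1.607, 3.119)
t=7.000: state=(2.011, -0.160)
t=7.500: state=(1.889, -0.281)
t=8.000: state=(1.738, -0.324)
t=8.500: state=(1.561, -0.389)
t=9.000: state=(1.341, -0.506)
t=9.500: state=(1.030, -0.783)
t=10.000: state=(0.448, -1.792)
t=10.500: state=(-1.184, -4.293)
t=10.980: state=(-2.022, -0.021)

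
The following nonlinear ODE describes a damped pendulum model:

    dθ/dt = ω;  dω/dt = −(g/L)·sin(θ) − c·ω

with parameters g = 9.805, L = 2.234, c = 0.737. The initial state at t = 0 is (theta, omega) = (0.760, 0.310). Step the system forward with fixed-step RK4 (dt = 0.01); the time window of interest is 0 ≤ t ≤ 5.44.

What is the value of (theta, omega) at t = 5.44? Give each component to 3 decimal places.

(theta, omega) = (-0.030, 0.226)

t=0.000: state=(0.760, 0.310)
step 1 (dt=0.01): k1=(0.310, -3.252), k2=(0.294, -3.245), k3=(0.294, -3.245), k4=(0.278, -3.238); state += dt/6·(k1+2k2+2k3+k4)
t=0.010: state=(0.763, 0.278)
t=0.020: state=(0.766, 0.245)
t=0.030: state=(0.768, 0.213)
continuing one RK4 step at a time; state shown every 20 steps (Δt=0.2):
t=0.200: state=(0.759, -0.301)
t=0.400: state=(0.648, -0.791)
t=0.600: state=(0.454, -1.112)
t=0.800: state=(0.217, -1.227)
t=1.000: state=(-0.022, -1.134)
t=1.200: state=(-0.225, -0.872)
t=1.400: state=(-0.365, -0.510)
t=1.600: state=(-0.427, -0.120)
t=1.800: state=(-0.415, 0.235)
t=2.000: state=(-0.339, 0.506)
t=2.200: state=(-0.220, 0.662)
t=2.400: state=(-0.083, 0.694)
t=2.600: state=(0.050, 0.610)
t=2.800: state=(0.156, 0.439)
t=3.000: state=(0.222, 0.222)
t=3.200: state=(0.244, 0.000)
t=3.400: state=(0.224, -0.192)
t=3.600: state=(0.171, -0.327)
t=3.800: state=(0.098, -0.392)
t=4.000: state=(0.019, -0.385)
t=4.200: state=(-0.052, -0.317)
t=4.400: state=(-0.105, -0.208)
t=4.600: state=(-0.134, -0.080)
t=4.800: state=(-0.137, 0.043)
t=5.000: state=(-0.118, 0.142)
t=5.200: state=(-0.083, 0.205)
t=5.400: state=(-0.039, 0.227)
t=5.440: state=(-0.030, 0.226)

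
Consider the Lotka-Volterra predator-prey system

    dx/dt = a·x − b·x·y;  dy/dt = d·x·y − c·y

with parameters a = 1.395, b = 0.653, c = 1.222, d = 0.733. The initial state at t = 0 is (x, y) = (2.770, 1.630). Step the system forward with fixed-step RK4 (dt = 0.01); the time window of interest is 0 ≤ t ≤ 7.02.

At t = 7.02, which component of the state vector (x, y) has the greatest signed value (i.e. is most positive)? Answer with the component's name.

largest component: y

t=0.000: state=(2.770, 1.630)
step 1 (dt=0.01): k1=(0.916, 1.318), k2=(0.905, 1.329), k3=(0.905, 1.329), k4=(0.895, 1.339); state += dt/6·(k1+2k2+2k3+k4)
t=0.010: state=(2.779, 1.643)
t=0.020: state=(2.788, 1.657)
t=0.030: state=(2.797, 1.671)
continuing one RK4 step at a time; state shown every 25 steps (Δt=0.25):
t=0.250: state=(2.918, 2.028)
t=0.500: state=(2.851, 2.544)
t=0.750: state=(2.551, 3.084)
t=1.000: state=(2.108, 3.486)
t=1.250: state=(1.666, 3.626)
t=1.500: state=(1.315, 3.504)
t=1.750: state=(1.076, 3.209)
t=2.000: state=(0.930, 2.838)
t=2.250: state=(0.856, 2.460)
t=2.500: state=(0.836, 2.115)
t=2.750: state=(0.860, 1.819)
t=3.000: state=(0.924, 1.577)
t=3.250: state=(1.029, 1.388)
t=3.500: state=(1.176, 1.251)
t=3.750: state=(1.370, 1.163)
t=4.000: state=(1.612, 1.125)
t=4.250: state=(1.900, 1.143)
t=4.500: state=(2.221, 1.228)
t=4.750: state=(2.544, 1.401)
t=5.000: state=(2.807, 1.687)
t=5.250: state=(2.923, 2.108)
t=5.500: state=(2.816, 2.637)
t=5.750: state=(2.482, 3.166)
t=6.000: state=(2.030, 3.529)
t=6.250: state=(1.599, 3.622)
t=6.500: state=(1.267, 3.464)
t=6.750: state=(1.045, 3.149)
t=7.000: state=(0.913, 2.773)
t=7.020: state=(0.906, 2.742)
compare at T: x=0.906, y=2.742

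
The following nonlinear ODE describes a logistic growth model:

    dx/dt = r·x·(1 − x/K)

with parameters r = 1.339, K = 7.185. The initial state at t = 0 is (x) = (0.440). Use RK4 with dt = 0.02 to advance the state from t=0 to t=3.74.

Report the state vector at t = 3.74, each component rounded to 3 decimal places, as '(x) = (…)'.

(x) = (6.517)

t=0.000: state=(0.440)
step 1 (dt=0.02): k1=(0.553), k2=(0.560), k3=(0.560), k4=(0.566); state += dt/6·(k1+2k2+2k3+k4)
t=0.020: state=(0.451)
t=0.040: state=(0.463)
t=0.060: state=(0.474)
continuing one RK4 step at a time; state shown every 10 steps (Δt=0.2):
t=0.200: state=(0.565)
t=0.400: state=(0.720)
t=0.600: state=(0.914)
t=0.800: state=(1.149)
t=1.000: state=(1.432)
t=1.200: state=(1.764)
t=1.400: state=(2.144)
t=1.600: state=(2.567)
t=1.800: state=(3.023)
t=2.000: state=(3.500)
t=2.200: state=(3.979)
t=2.400: state=(4.445)
t=2.600: state=(4.882)
t=2.800: state=(5.280)
t=3.000: state=(5.631)
t=3.200: state=(5.932)
t=3.400: state=(6.186)
t=3.600: state=(6.395)
t=3.740: state=(6.517)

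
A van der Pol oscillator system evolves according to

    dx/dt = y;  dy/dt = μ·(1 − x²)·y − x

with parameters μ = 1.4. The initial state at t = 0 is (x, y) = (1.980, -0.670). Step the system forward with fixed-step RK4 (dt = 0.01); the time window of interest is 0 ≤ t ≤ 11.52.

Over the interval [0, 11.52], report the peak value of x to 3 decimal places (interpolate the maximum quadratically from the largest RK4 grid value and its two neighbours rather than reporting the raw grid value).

t=0.000: state=(1.980, -0.670)
step 1 (dt=0.01): k1=(-0.670, 0.759), k2=(-0.666, 0.735), k3=(-0.666, 0.735), k4=(-0.663, 0.711); state += dt/6·(k1+2k2+2k3+k4)
t=0.010: state=(1.973, -0.663)
t=0.020: state=(1.967, -0.656)
t=0.030: state=(1.960, -0.649)
continuing one RK4 step at a time; state shown every 50 steps (Δt=0.5):
t=0.500: state=(1.681, -0.596)
t=1.000: state=(1.350, -0.753)
t=1.500: state=(0.891, -1.145)
t=2.000: state=(0.097, -2.196)
t=2.500: state=(-1.313, -2.826)
t=3.000: state=(-2.009, -0.185)
t=3.500: state=(-1.908, 0.404)
t=4.000: state=(-1.665, 0.556)
t=4.500: state=(-1.346, 0.741)
t=5.000: state=(-0.890, 1.138)
t=5.500: state=(-0.101, 2.184)
t=6.000: state=(1.305, 2.831)
t=6.500: state=(2.007, 0.193)
t=7.000: state=(1.907, -0.403)
t=7.500: state=(1.665, -0.555)
t=8.000: state=(1.346, -0.741)
t=8.500: state=(0.890, -1.138)
t=9.000: state=(0.101, -2.184)
t=9.500: state=(-1.305, -2.832)
t=10.000: state=(-2.007, -0.193)
t=10.500: state=(-1.907, 0.403)
t=11.000: state=(-1.665, 0.555)
t=11.500: state=(-1.346, 0.741)
t=11.520: state=(-1.331, 0.752)
largest grid value and its neighbours: x(6.570)=2.01391, x(6.580)=2.01402, x(6.590)=2.01393
parabola through these three points peaks at t≈6.580 with x≈2.01402

max x = 2.014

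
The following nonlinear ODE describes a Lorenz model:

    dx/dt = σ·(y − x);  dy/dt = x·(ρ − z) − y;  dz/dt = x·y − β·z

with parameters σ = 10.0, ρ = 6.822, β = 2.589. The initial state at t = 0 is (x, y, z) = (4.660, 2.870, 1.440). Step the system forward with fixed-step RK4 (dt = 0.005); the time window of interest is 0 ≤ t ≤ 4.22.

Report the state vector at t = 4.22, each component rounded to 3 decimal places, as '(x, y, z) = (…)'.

t=0.000: state=(4.660, 2.870, 1.440)
step 1 (dt=0.005): k1=(-17.900, 22.210, 9.646), k2=(-16.897, 21.802, 9.711), k3=(-16.933, 21.816, 9.714), k4=(-15.963, 21.423, 9.776); state += dt/6·(k1+2k2+2k3+k4)
t=0.005: state=(4.575, 2.979, 1.489)
t=0.010: state=(4.500, 3.084, 1.538)
t=0.015: state=(4.434, 3.186, 1.588)
continuing one RK4 step at a time; state shown every 40 steps (Δt=0.2):
t=0.200: state=(4.853, 5.647, 4.014)
t=0.400: state=(5.715, 5.531, 7.436)
t=0.600: state=(4.339, 3.435, 7.940)
t=0.800: state=(2.971, 2.573, 6.304)
t=1.000: state=(2.685, 2.756, 4.874)
t=1.200: state=(3.124, 3.467, 4.306)
t=1.400: state=(3.929, 4.344, 4.766)
t=1.600: state=(4.546, 4.689, 5.943)
t=1.800: state=(4.415, 4.173, 6.702)
t=2.000: state=(3.831, 3.554, 6.437)
t=2.200: state=(3.464, 3.386, 5.759)
t=2.400: state=(3.502, 3.605, 5.309)
t=2.600: state=(3.799, 3.969, 5.333)
t=2.800: state=(4.088, 4.184, 5.724)
t=3.000: state=(4.136, 4.090, 6.096)
t=3.200: state=(3.957, 3.845, 6.134)
t=3.400: state=(3.766, 3.701, 5.908)
t=3.600: state=(3.719, 3.735, 5.676)
t=3.800: state=(3.808, 3.871, 5.616)
t=4.000: state=(3.931, 3.982, 5.730)
t=4.200: state=(3.984, 3.984, 5.888)
t=4.220: state=(3.984, 3.979, 5.900)

(x, y, z) = (3.984, 3.979, 5.900)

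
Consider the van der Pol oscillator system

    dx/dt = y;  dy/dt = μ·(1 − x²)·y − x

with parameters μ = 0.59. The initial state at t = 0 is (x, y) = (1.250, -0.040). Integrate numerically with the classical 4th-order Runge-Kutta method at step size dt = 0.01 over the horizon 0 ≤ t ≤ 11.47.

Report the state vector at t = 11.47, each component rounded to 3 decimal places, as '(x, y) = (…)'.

t=0.000: state=(1.250, -0.040)
step 1 (dt=0.01): k1=(-0.040, -1.237), k2=(-0.046, -1.234), k3=(-0.046, -1.234), k4=(-0.052, -1.232); state += dt/6·(k1+2k2+2k3+k4)
t=0.010: state=(1.250, -0.052)
t=0.020: state=(1.249, -0.065)
t=0.030: state=(1.248, -0.077)
continuing one RK4 step at a time; state shown every 50 steps (Δt=0.5):
t=0.500: state=(1.085, -0.600)
t=1.000: state=(0.660, -1.103)
t=1.500: state=(-0.022, -1.619)
t=2.000: state=(-0.903, -1.766)
t=2.500: state=(-1.599, -0.873)
t=3.000: state=(-1.759, 0.159)
t=3.500: state=(-1.518, 0.751)
t=4.000: state=(-1.028, 1.212)
t=4.500: state=(-0.286, 1.781)
t=5.000: state=(0.737, 2.198)
t=5.500: state=(1.673, 1.287)
t=6.000: state=(1.958, -0.037)
t=6.500: state=(1.757, -0.687)
t=7.000: state=(1.309, -1.101)
t=7.500: state=(0.640, -1.604)
t=8.000: state=(-0.318, -2.205)
t=8.500: state=(-1.409, -1.866)
t=9.000: state=(-1.968, -0.371)
t=9.500: state=(-1.902, 0.508)
t=10.000: state=(-1.531, 0.947)
t=10.500: state=(-0.954, 1.383)
t=11.000: state=(-0.118, 1.986)
t=11.470: state=(0.917, 2.263)

(x, y) = (0.917, 2.263)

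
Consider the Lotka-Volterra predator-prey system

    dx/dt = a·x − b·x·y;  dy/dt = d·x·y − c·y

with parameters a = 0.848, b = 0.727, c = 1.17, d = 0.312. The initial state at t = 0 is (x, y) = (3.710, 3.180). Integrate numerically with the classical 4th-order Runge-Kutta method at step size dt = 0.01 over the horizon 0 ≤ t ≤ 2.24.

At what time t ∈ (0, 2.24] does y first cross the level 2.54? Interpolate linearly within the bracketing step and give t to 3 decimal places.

t = 0.593

t=0.000: state=(3.710, 3.180)
step 1 (dt=0.01): k1=(-5.431, -0.040), k2=(-5.391, -0.067), k3=(-5.391, -0.066), k4=(-5.350, -0.093); state += dt/6·(k1+2k2+2k3+k4)
t=0.010: state=(3.656, 3.179)
t=0.020: state=(3.603, 3.178)
t=0.030: state=(3.551, 3.176)
continuing one RK4 step at a time; state shown every 10 steps (Δt=0.1):
t=0.100: state=(3.207, 3.151)
t=0.200: state=(2.783, 3.077)
t=0.300: state=(2.431, 2.968)
t=0.400: state=(2.143, 2.836)
t=0.500: state=(1.908, 2.687)
t=0.590: state=(1.736, 2.545)
next step: t=0.600: state=(1.718, 2.529) — y has crossed 2.54
linear interpolation between t=0.590 (2.54486) and t=0.600 (2.52884) → t≈0.593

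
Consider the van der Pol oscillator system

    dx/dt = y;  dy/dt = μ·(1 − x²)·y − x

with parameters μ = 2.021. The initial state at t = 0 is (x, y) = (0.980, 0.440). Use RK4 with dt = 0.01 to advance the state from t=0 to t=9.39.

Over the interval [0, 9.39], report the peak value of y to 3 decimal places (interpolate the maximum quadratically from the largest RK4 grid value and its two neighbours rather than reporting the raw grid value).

t=0.000: state=(0.980, 0.440)
step 1 (dt=0.01): k1=(0.440, -0.945), k2=(0.435, -0.951), k3=(0.435, -0.951), k4=(0.430, -0.957); state += dt/6·(k1+2k2+2k3+k4)
t=0.010: state=(0.984, 0.430)
t=0.020: state=(0.989, 0.421)
t=0.030: state=(0.993, 0.411)
continuing one RK4 step at a time; state shown every 50 steps (Δt=0.5):
t=0.500: state=(1.068, -0.092)
t=1.000: state=(0.896, -0.605)
t=1.500: state=(0.405, -1.500)
t=2.000: state=(-0.851, -3.514)
t=2.500: state=(-1.941, -0.435)
t=3.000: state=(-1.897, 0.303)
t=3.500: state=(-1.720, 0.395)
t=4.000: state=(-1.500, 0.493)
t=4.500: state=(-1.213, 0.683)
t=5.000: state=(-0.768, 1.191)
t=5.500: state=(0.189, 2.998)
t=6.000: state=(1.814, 1.738)
t=6.500: state=(1.996, -0.221)
t=7.000: state=(1.843, -0.353)
t=7.500: state=(1.650, -0.425)
t=8.000: state=(1.411, -0.543)
t=8.500: state=(1.085, -0.799)
t=9.000: state=(0.531, -1.579)
t=9.390: state=(-0.390, -3.349)
largest grid value and its neighbours: y(5.700)=3.83802, y(5.710)=3.84253, y(5.720)=3.84112
parabola through these three points peaks at t≈5.713 with y≈3.84273

max y = 3.843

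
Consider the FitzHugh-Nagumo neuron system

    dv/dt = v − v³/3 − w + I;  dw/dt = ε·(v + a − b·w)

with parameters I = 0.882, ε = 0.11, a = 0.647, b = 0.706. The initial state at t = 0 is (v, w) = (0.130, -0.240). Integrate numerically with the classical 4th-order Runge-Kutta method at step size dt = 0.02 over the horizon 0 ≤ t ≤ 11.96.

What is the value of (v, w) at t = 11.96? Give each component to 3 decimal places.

(v, w) = (0.968, 1.728)

t=0.000: state=(0.130, -0.240)
step 1 (dt=0.02): k1=(1.251, 0.104), k2=(1.263, 0.105), k3=(1.263, 0.105), k4=(1.274, 0.107); state += dt/6·(k1+2k2+2k3+k4)
t=0.020: state=(0.155, -0.238)
t=0.040: state=(0.181, -0.236)
t=0.060: state=(0.207, -0.234)
continuing one RK4 step at a time; state shown every 25 steps (Δt=0.5):
t=0.500: state=(0.888, -0.169)
t=1.000: state=(1.643, -0.058)
t=1.500: state=(1.958, 0.078)
t=2.000: state=(2.004, 0.217)
t=2.500: state=(1.979, 0.352)
t=3.000: state=(1.938, 0.479)
t=3.500: state=(1.894, 0.599)
t=4.000: state=(1.850, 0.712)
t=4.500: state=(1.805, 0.818)
t=5.000: state=(1.759, 0.918)
t=5.500: state=(1.713, 1.012)
t=6.000: state=(1.667, 1.099)
t=6.500: state=(1.619, 1.181)
t=7.000: state=(1.571, 1.257)
t=7.500: state=(1.522, 1.327)
t=8.000: state=(1.472, 1.392)
t=8.500: state=(1.420, 1.452)
t=9.000: state=(1.367, 1.507)
t=9.500: state=(1.311, 1.557)
t=10.000: state=(1.252, 1.602)
t=10.500: state=(1.189, 1.641)
t=11.000: state=(1.121, 1.676)
t=11.500: state=(1.046, 1.706)
t=11.960: state=(0.968, 1.728)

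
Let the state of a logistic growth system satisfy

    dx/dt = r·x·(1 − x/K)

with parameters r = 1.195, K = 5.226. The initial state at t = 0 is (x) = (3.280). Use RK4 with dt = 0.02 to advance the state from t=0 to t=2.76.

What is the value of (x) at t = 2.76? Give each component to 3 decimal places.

t=0.000: state=(3.280)
step 1 (dt=0.02): k1=(1.460), k2=(1.455), k3=(1.455), k4=(1.450); state += dt/6·(k1+2k2+2k3+k4)
t=0.020: state=(3.309)
t=0.040: state=(3.338)
t=0.060: state=(3.367)
continuing one RK4 step at a time; state shown every 5 steps (Δt=0.1):
t=0.100: state=(3.424)
t=0.200: state=(3.562)
t=0.300: state=(3.694)
t=0.400: state=(3.821)
t=0.500: state=(3.940)
t=0.600: state=(4.052)
t=0.700: state=(4.157)
t=0.800: state=(4.255)
t=0.900: state=(4.346)
t=1.000: state=(4.430)
t=1.100: state=(4.508)
t=1.200: state=(4.579)
t=1.300: state=(4.643)
t=1.400: state=(4.702)
t=1.500: state=(4.756)
t=1.600: state=(4.805)
t=1.700: state=(4.849)
t=1.800: state=(4.888)
t=1.900: state=(4.924)
t=2.000: state=(4.957)
t=2.100: state=(4.985)
t=2.200: state=(5.011)
t=2.300: state=(5.035)
t=2.400: state=(5.056)
t=2.500: state=(5.074)
t=2.600: state=(5.091)
t=2.700: state=(5.106)
t=2.760: state=(5.114)

(x) = (5.114)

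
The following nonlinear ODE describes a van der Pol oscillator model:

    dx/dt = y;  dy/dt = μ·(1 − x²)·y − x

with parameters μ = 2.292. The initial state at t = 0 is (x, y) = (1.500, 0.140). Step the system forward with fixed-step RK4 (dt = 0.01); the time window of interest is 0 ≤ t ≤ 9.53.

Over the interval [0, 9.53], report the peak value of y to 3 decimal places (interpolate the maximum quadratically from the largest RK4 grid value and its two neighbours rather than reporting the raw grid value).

t=0.000: state=(1.500, 0.140)
step 1 (dt=0.01): k1=(0.140, -1.901), k2=(0.130, -1.875), k3=(0.131, -1.875), k4=(0.121, -1.850); state += dt/6·(k1+2k2+2k3+k4)
t=0.010: state=(1.501, 0.121)
t=0.020: state=(1.502, 0.103)
t=0.030: state=(1.503, 0.085)
continuing one RK4 step at a time; state shown every 50 steps (Δt=0.5):
t=0.500: state=(1.414, -0.376)
t=1.000: state=(1.161, -0.642)
t=1.500: state=(0.723, -1.221)
t=2.000: state=(-0.335, -3.472)
t=2.500: state=(-1.927, -1.055)
t=3.000: state=(-1.975, 0.248)
t=3.500: state=(-1.828, 0.322)
t=4.000: state=(-1.654, 0.380)
t=4.500: state=(-1.442, 0.477)
t=5.000: state=(-1.160, 0.680)
t=5.500: state=(-0.702, 1.279)
t=6.000: state=(0.414, 3.639)
t=6.500: state=(1.953, 0.869)
t=7.000: state=(1.972, -0.255)
t=7.500: state=(1.824, -0.324)
t=8.000: state=(1.648, -0.382)
t=8.500: state=(1.435, -0.481)
t=9.000: state=(1.150, -0.689)
t=9.500: state=(0.683, -1.311)
t=9.530: state=(0.643, -1.383)
largest grid value and its neighbours: y(6.120)=4.16775, y(6.130)=4.17515, y(6.140)=4.17471
parabola through these three points peaks at t≈6.134 with y≈4.17592

max y = 4.176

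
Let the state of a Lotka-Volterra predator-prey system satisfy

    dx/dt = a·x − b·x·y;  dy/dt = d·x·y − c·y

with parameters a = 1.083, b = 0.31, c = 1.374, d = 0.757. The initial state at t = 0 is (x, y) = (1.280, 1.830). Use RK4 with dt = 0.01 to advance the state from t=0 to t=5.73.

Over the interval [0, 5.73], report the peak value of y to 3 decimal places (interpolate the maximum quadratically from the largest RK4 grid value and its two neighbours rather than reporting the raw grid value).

t=0.000: state=(1.280, 1.830)
step 1 (dt=0.01): k1=(0.660, -0.741), k2=(0.663, -0.735), k3=(0.663, -0.735), k4=(0.666, -0.729); state += dt/6·(k1+2k2+2k3+k4)
t=0.010: state=(1.287, 1.823)
t=0.020: state=(1.293, 1.815)
t=0.030: state=(1.300, 1.808)
continuing one RK4 step at a time; state shown every 20 steps (Δt=0.2):
t=0.200: state=(1.425, 1.706)
t=0.400: state=(1.596, 1.628)
t=0.600: state=(1.794, 1.598)
t=0.800: state=(2.017, 1.620)
t=1.000: state=(2.260, 1.701)
t=1.200: state=(2.515, 1.855)
t=1.400: state=(2.764, 2.102)
t=1.600: state=(2.981, 2.469)
t=1.800: state=(3.129, 2.982)
t=2.000: state=(3.166, 3.655)
t=2.200: state=(3.059, 4.457)
t=2.400: state=(2.808, 5.288)
t=2.600: state=(2.456, 5.989)
t=2.800: state=(2.073, 6.410)
t=3.000: state=(1.723, 6.486)
t=3.200: state=(1.439, 6.254)
t=3.400: state=(1.229, 5.810)
t=3.600: state=(1.083, 5.254)
t=3.800: state=(0.988, 4.667)
t=4.000: state=(0.936, 4.099)
t=4.200: state=(0.916, 3.581)
t=4.400: state=(0.924, 3.127)
t=4.600: state=(0.957, 2.738)
t=4.800: state=(1.014, 2.414)
t=5.000: state=(1.093, 2.151)
t=5.200: state=(1.196, 1.942)
t=5.400: state=(1.323, 1.785)
t=5.600: state=(1.477, 1.676)
t=5.730: state=(1.590, 1.630)
largest grid value and its neighbours: y(2.930)=6.49799, y(2.940)=6.49874, y(2.950)=6.49865
parabola through these three points peaks at t≈2.944 with y≈6.49880

max y = 6.499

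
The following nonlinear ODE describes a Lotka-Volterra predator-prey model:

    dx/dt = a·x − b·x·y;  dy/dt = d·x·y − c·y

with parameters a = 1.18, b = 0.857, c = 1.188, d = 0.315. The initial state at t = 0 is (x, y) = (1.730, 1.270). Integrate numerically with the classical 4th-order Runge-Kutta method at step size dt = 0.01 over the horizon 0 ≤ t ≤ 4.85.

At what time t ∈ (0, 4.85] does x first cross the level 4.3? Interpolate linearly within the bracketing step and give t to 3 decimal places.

t=0.000: state=(1.730, 1.270)
step 1 (dt=0.01): k1=(0.158, -0.817), k2=(0.165, -0.814), k3=(0.165, -0.814), k4=(0.171, -0.811); state += dt/6·(k1+2k2+2k3+k4)
t=0.010: state=(1.732, 1.262)
t=0.020: state=(1.733, 1.254)
t=0.030: state=(1.735, 1.246)
continuing one RK4 step at a time; state shown every 20 steps (Δt=0.2):
t=0.200: state=(1.786, 1.118)
t=0.400: state=(1.888, 0.990)
t=0.600: state=(2.036, 0.883)
t=0.800: state=(2.234, 0.796)
t=1.000: state=(2.482, 0.728)
t=1.200: state=(2.787, 0.678)
t=1.400: state=(3.152, 0.644)
t=1.600: state=(3.579, 0.628)
t=1.800: state=(4.070, 0.630)
t=1.880: state=(4.283, 0.636)
next step: t=1.890: state=(4.311, 0.637) — x has crossed 4.3
linear interpolation between t=1.880 (4.28343) and t=1.890 (4.31069) → t≈1.886

t = 1.886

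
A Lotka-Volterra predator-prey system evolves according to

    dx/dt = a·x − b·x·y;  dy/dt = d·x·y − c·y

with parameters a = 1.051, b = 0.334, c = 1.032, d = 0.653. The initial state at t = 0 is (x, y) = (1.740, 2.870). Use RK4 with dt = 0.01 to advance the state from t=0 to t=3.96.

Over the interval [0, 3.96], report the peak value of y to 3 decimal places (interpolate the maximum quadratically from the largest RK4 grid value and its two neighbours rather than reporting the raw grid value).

t=0.000: state=(1.740, 2.870)
step 1 (dt=0.01): k1=(0.161, 0.299), k2=(0.160, 0.301), k3=(0.160, 0.301), k4=(0.159, 0.302); state += dt/6·(k1+2k2+2k3+k4)
t=0.010: state=(1.742, 2.873)
t=0.020: state=(1.743, 2.876)
t=0.030: state=(1.745, 2.879)
continuing one RK4 step at a time; state shown every 20 steps (Δt=0.2):
t=0.200: state=(1.769, 2.936)
t=0.400: state=(1.789, 3.014)
t=0.600: state=(1.800, 3.099)
t=0.800: state=(1.800, 3.190)
t=1.000: state=(1.790, 3.281)
t=1.200: state=(1.768, 3.368)
t=1.400: state=(1.738, 3.445)
t=1.600: state=(1.700, 3.508)
t=1.800: state=(1.657, 3.553)
t=2.000: state=(1.611, 3.578)
t=2.200: state=(1.565, 3.582)
t=2.400: state=(1.521, 3.564)
t=2.600: state=(1.480, 3.527)
t=2.800: state=(1.446, 3.473)
t=3.000: state=(1.418, 3.406)
t=3.200: state=(1.397, 3.329)
t=3.400: state=(1.384, 3.248)
t=3.600: state=(1.378, 3.164)
t=3.800: state=(1.381, 3.082)
t=3.960: state=(1.388, 3.019)
largest grid value and its neighbours: y(2.120)=3.58286, y(2.130)=3.58290, y(2.140)=3.58287
parabola through these three points peaks at t≈2.131 with y≈3.58290

max y = 3.583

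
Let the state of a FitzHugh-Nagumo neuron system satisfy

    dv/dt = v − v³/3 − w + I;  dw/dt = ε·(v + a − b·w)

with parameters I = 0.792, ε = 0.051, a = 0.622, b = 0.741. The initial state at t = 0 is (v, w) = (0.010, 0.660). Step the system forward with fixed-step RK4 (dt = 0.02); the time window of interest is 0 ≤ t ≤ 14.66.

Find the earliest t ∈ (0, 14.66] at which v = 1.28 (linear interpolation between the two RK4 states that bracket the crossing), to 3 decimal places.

t = 2.689

t=0.000: state=(0.010, 0.660)
step 1 (dt=0.02): k1=(0.142, 0.007), k2=(0.143, 0.007), k3=(0.143, 0.007), k4=(0.145, 0.007); state += dt/6·(k1+2k2+2k3+k4)
t=0.020: state=(0.013, 0.660)
t=0.040: state=(0.016, 0.660)
t=0.060: state=(0.019, 0.660)
continuing one RK4 step at a time; state shown every 25 steps (Δt=0.5):
t=0.500: state=(0.101, 0.665)
t=1.000: state=(0.246, 0.672)
t=1.500: state=(0.470, 0.684)
t=2.000: state=(0.788, 0.703)
t=2.500: state=(1.153, 0.730)
t=2.680: state=(1.274, 0.742)
next step: t=2.700: state=(1.287, 0.743) — v has crossed 1.28
linear interpolation between t=2.680 (1.27429) and t=2.700 (1.28689) → t≈2.689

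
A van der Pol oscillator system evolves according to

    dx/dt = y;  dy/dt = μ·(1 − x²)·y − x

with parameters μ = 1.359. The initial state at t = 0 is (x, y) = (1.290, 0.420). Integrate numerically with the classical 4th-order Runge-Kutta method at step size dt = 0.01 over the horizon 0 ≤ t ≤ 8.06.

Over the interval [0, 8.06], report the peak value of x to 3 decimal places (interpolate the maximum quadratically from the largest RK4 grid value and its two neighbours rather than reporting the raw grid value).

max x = 2.013

t=0.000: state=(1.290, 0.420)
step 1 (dt=0.01): k1=(0.420, -1.669), k2=(0.412, -1.667), k3=(0.412, -1.667), k4=(0.403, -1.664); state += dt/6·(k1+2k2+2k3+k4)
t=0.010: state=(1.294, 0.403)
t=0.020: state=(1.298, 0.387)
t=0.030: state=(1.302, 0.370)
continuing one RK4 step at a time; state shown every 50 steps (Δt=0.5):
t=0.500: state=(1.314, -0.268)
t=1.000: state=(1.062, -0.729)
t=1.500: state=(0.556, -1.369)
t=2.000: state=(-0.427, -2.652)
t=2.500: state=(-1.705, -1.624)
t=3.000: state=(-1.963, 0.162)
t=3.500: state=(-1.782, 0.487)
t=4.000: state=(-1.498, 0.655)
t=4.500: state=(-1.109, 0.936)
t=5.000: state=(-0.497, 1.621)
t=5.500: state=(0.654, 2.994)
t=6.000: state=(1.870, 1.136)
t=6.500: state=(1.983, -0.271)
t=7.000: state=(1.777, -0.506)
t=7.500: state=(1.487, -0.665)
t=8.000: state=(1.091, -0.953)
t=8.060: state=(1.032, -1.007)
largest grid value and its neighbours: x(6.290)=2.01304, x(6.300)=2.01322, x(6.310)=2.01318
parabola through these three points peaks at t≈6.303 with x≈2.01323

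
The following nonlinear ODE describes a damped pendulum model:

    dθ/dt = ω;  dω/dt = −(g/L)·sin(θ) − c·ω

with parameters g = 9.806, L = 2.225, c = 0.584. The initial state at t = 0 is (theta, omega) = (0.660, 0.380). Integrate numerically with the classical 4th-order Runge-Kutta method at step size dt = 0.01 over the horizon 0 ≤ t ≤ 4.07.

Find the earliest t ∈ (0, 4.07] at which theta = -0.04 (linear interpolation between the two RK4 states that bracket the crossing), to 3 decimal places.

t = 1.018

t=0.000: state=(0.660, 0.380)
step 1 (dt=0.01): k1=(0.380, -2.924), k2=(0.365, -2.922), k3=(0.365, -2.922), k4=(0.351, -2.920); state += dt/6·(k1+2k2+2k3+k4)
t=0.010: state=(0.664, 0.351)
t=0.020: state=(0.667, 0.322)
t=0.030: state=(0.670, 0.292)
continuing one RK4 step at a time; state shown every 20 steps (Δt=0.2):
t=0.200: state=(0.679, -0.184)
t=0.400: state=(0.592, -0.662)
t=0.600: state=(0.423, -0.996)
t=0.800: state=(0.206, -1.144)
t=1.000: state=(-0.021, -1.092)
t=1.010: state=(-0.032, -1.084)
next step: t=1.020: state=(-0.042, -1.076) — theta has crossed -0.04
linear interpolation between t=1.010 (-0.03155) and t=1.020 (-0.04235) → t≈1.018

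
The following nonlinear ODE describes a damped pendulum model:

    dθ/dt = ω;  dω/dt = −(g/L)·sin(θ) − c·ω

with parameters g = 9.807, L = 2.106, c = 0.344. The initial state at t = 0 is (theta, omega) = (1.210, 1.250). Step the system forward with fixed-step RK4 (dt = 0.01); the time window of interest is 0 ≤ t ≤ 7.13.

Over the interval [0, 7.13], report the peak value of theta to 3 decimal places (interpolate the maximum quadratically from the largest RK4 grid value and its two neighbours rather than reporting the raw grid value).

t=0.000: state=(1.210, 1.250)
step 1 (dt=0.01): k1=(1.250, -4.787), k2=(1.226, -4.789), k3=(1.226, -4.789), k4=(1.202, -4.790); state += dt/6·(k1+2k2+2k3+k4)
t=0.010: state=(1.222, 1.202)
t=0.020: state=(1.234, 1.154)
t=0.030: state=(1.245, 1.106)
continuing one RK4 step at a time; state shown every 25 steps (Δt=0.25):
t=0.250: state=(1.374, 0.068)
t=0.500: state=(1.252, -1.021)
t=0.750: state=(0.879, -1.916)
t=1.000: state=(0.329, -2.389)
t=1.250: state=(-0.261, -2.221)
t=1.500: state=(-0.734, -1.492)
t=1.750: state=(-0.986, -0.510)
t=2.000: state=(-0.989, 0.476)
t=2.250: state=(-0.762, 1.302)
t=2.500: state=(-0.366, 1.794)
t=2.750: state=(0.094, 1.792)
t=3.000: state=(0.490, 1.312)
t=3.250: state=(0.726, 0.552)
t=3.500: state=(0.762, -0.263)
t=3.750: state=(0.605, -0.956)
t=4.000: state=(0.307, -1.373)
t=4.250: state=(-0.049, -1.401)
t=4.500: state=(-0.362, -1.048)
t=4.750: state=(-0.553, -0.457)
t=5.000: state=(-0.585, 0.195)
t=5.250: state=(-0.464, 0.747)
t=5.500: state=(-0.231, 1.070)
t=5.750: state=(0.045, 1.083)
t=6.000: state=(0.286, 0.802)
t=6.250: state=(0.430, 0.334)
t=6.500: state=(0.449, -0.179)
t=6.750: state=(0.348, -0.606)
t=7.000: state=(0.162, -0.841)
t=7.130: state=(0.051, -0.867)
largest grid value and its neighbours: theta(0.250)=1.37370, theta(0.260)=1.37415, theta(0.270)=1.37415
parabola through these three points peaks at t≈0.265 with theta≈1.37421

max theta = 1.374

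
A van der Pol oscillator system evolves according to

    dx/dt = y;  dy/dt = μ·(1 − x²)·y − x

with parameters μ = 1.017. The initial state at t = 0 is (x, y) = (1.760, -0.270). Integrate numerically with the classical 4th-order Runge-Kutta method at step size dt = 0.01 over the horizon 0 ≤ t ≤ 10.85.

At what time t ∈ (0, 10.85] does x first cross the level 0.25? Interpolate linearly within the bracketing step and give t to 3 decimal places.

t=0.000: state=(1.760, -0.270)
step 1 (dt=0.01): k1=(-0.270, -1.184), k2=(-0.276, -1.171), k3=(-0.276, -1.172), k4=(-0.282, -1.159); state += dt/6·(k1+2k2+2k3+k4)
t=0.010: state=(1.757, -0.282)
t=0.020: state=(1.754, -0.293)
t=0.030: state=(1.751, -0.304)
continuing one RK4 step at a time; state shown every 50 steps (Δt=0.5):
t=0.500: state=(1.513, -0.674)
t=1.000: state=(1.093, -1.028)
t=1.500: state=(0.436, -1.677)
t=1.600: state=(0.259, -1.870)
next step: t=1.610: state=(0.240, -1.891) — x has crossed 0.25
linear interpolation between t=1.600 (0.25903) and t=1.610 (0.24023) → t≈1.605

t = 1.605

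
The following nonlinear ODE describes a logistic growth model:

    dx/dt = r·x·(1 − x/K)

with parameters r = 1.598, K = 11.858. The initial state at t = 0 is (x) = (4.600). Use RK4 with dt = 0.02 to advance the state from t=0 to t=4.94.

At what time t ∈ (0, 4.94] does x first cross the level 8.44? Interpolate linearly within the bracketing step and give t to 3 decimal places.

t = 0.851

t=0.000: state=(4.600)
step 1 (dt=0.02): k1=(4.499), k2=(4.515), k3=(4.515), k4=(4.530); state += dt/6·(k1+2k2+2k3+k4)
t=0.020: state=(4.690)
t=0.040: state=(4.781)
t=0.060: state=(4.873)
continuing one RK4 step at a time; state shown every 10 steps (Δt=0.2):
t=0.200: state=(5.525)
t=0.400: state=(6.470)
t=0.600: state=(7.389)
t=0.800: state=(8.238)
t=0.840: state=(8.397)
next step: t=0.860: state=(8.475) — x has crossed 8.44
linear interpolation between t=0.840 (8.39689) and t=0.860 (8.47470) → t≈0.851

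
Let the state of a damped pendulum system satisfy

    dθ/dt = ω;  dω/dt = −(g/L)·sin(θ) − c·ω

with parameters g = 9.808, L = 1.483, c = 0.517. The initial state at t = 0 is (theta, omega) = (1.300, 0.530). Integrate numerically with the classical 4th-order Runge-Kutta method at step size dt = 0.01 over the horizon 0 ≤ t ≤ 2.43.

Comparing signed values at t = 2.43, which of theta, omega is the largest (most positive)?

t=0.000: state=(1.300, 0.530)
step 1 (dt=0.01): k1=(0.530, -6.647), k2=(0.497, -6.634), k3=(0.497, -6.634), k4=(0.464, -6.621); state += dt/6·(k1+2k2+2k3+k4)
t=0.010: state=(1.305, 0.464)
t=0.020: state=(1.309, 0.398)
t=0.030: state=(1.313, 0.332)
continuing one RK4 step at a time; state shown every 10 steps (Δt=0.1):
t=0.100: state=(1.320, -0.120)
t=0.200: state=(1.277, -0.736)
t=0.300: state=(1.175, -1.306)
t=0.400: state=(1.018, -1.814)
t=0.500: state=(0.815, -2.234)
t=0.600: state=(0.575, -2.534)
t=0.700: state=(0.313, -2.683)
t=0.800: state=(0.044, -2.661)
t=0.900: state=(-0.214, -2.471)
t=1.000: state=(-0.445, -2.136)
t=1.100: state=(-0.637, -1.694)
t=1.200: state=(-0.782, -1.187)
t=1.300: state=(-0.874, -0.651)
t=1.400: state=(-0.912, -0.114)
t=1.500: state=(-0.897, 0.400)
t=1.600: state=(-0.833, 0.872)
t=1.700: state=(-0.725, 1.282)
t=1.800: state=(-0.579, 1.609)
t=1.900: state=(-0.406, 1.834)
t=2.000: state=(-0.217, 1.938)
t=2.100: state=(-0.023, 1.917)
t=2.200: state=(0.163, 1.774)
t=2.300: state=(0.328, 1.527)
t=2.400: state=(0.465, 1.199)
t=2.430: state=(0.500, 1.089)
compare at T: theta=0.500, omega=1.089

largest component: omega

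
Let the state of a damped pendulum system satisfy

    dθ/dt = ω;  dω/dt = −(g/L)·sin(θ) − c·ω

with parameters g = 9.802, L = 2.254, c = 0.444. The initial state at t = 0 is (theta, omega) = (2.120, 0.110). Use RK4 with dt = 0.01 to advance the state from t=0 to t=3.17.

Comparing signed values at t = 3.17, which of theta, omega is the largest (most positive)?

largest component: omega

t=0.000: state=(2.120, 0.110)
step 1 (dt=0.01): k1=(0.110, -3.758), k2=(0.091, -3.748), k3=(0.091, -3.749), k4=(0.073, -3.739); state += dt/6·(k1+2k2+2k3+k4)
t=0.010: state=(2.121, 0.073)
t=0.020: state=(2.121, 0.035)
t=0.030: state=(2.122, -0.002)
continuing one RK4 step at a time; state shown every 20 steps (Δt=0.2):
t=0.200: state=(2.069, -0.615)
t=0.400: state=(1.875, -1.324)
t=0.600: state=(1.539, -2.031)
t=0.800: state=(1.068, -2.656)
t=1.000: state=(0.495, -3.009)
t=1.200: state=(-0.105, -2.907)
t=1.400: state=(-0.637, -2.351)
t=1.600: state=(-1.028, -1.531)
t=1.800: state=(-1.245, -0.641)
t=2.000: state=(-1.287, 0.210)
t=2.200: state=(-1.167, 0.979)
t=2.400: state=(-0.905, 1.613)
t=2.600: state=(-0.536, 2.025)
t=2.800: state=(-0.116, 2.116)
t=3.000: state=(0.287, 1.860)
t=3.170: state=(0.568, 1.425)
compare at T: theta=0.568, omega=1.425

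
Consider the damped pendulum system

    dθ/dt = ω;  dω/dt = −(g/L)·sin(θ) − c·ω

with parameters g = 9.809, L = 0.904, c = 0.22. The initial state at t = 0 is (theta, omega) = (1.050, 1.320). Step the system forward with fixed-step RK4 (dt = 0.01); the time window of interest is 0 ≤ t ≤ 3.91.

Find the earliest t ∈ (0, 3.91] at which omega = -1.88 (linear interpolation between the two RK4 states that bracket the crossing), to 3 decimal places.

t = 0.336

t=0.000: state=(1.050, 1.320)
step 1 (dt=0.01): k1=(1.320, -9.703), k2=(1.271, -9.727), k3=(1.271, -9.726), k4=(1.223, -9.749); state += dt/6·(k1+2k2+2k3+k4)
t=0.010: state=(1.063, 1.223)
t=0.020: state=(1.074, 1.125)
t=0.030: state=(1.085, 1.027)
continuing one RK4 step at a time; state shown every 20 steps (Δt=0.2):
t=0.200: state=(1.117, -0.644)
t=0.330: state=(0.955, -1.830)
next step: t=0.340: state=(0.936, -1.914) — omega has crossed -1.88
linear interpolation between t=0.330 (-1.82988) and t=0.340 (-1.91374) → t≈0.336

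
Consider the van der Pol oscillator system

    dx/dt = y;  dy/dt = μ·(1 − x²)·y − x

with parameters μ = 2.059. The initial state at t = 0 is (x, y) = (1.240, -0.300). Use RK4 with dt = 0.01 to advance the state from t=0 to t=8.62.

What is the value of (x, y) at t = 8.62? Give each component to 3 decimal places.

(x, y) = (0.508, -1.623)

t=0.000: state=(1.240, -0.300)
step 1 (dt=0.01): k1=(-0.300, -0.908), k2=(-0.305, -0.904), k3=(-0.305, -0.904), k4=(-0.309, -0.900); state += dt/6·(k1+2k2+2k3+k4)
t=0.010: state=(1.237, -0.309)
t=0.020: state=(1.234, -0.318)
t=0.030: state=(1.231, -0.327)
continuing one RK4 step at a time; state shown every 50 steps (Δt=0.5):
t=0.500: state=(0.983, -0.737)
t=1.000: state=(0.430, -1.650)
t=1.500: state=(-0.950, -3.768)
t=2.000: state=(-1.988, -0.280)
t=2.500: state=(-1.919, 0.305)
t=3.000: state=(-1.746, 0.381)
t=3.500: state=(-1.535, 0.468)
t=4.000: state=(-1.265, 0.634)
t=4.500: state=(-0.861, 1.055)
t=5.000: state=(-0.039, 2.565)
t=5.500: state=(1.649, 2.567)
t=6.000: state=(2.011, -0.158)
t=6.500: state=(1.871, -0.337)
t=7.000: state=(1.687, -0.404)
t=7.500: state=(1.462, -0.506)
t=8.000: state=(1.163, -0.718)
t=8.500: state=(0.683, -1.319)
t=8.620: state=(0.508, -1.623)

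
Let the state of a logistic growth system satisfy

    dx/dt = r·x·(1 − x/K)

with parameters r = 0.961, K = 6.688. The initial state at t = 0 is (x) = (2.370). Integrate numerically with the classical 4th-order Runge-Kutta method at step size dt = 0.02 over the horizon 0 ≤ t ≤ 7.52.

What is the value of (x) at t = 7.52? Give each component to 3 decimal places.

(x) = (6.679)

t=0.000: state=(2.370)
step 1 (dt=0.02): k1=(1.470), k2=(1.475), k3=(1.475), k4=(1.479); state += dt/6·(k1+2k2+2k3+k4)
t=0.020: state=(2.399)
t=0.040: state=(2.429)
t=0.060: state=(2.459)
continuing one RK4 step at a time; state shown every 25 steps (Δt=0.5):
t=0.500: state=(3.145)
t=1.000: state=(3.941)
t=1.500: state=(4.674)
t=2.000: state=(5.280)
t=2.500: state=(5.741)
t=3.000: state=(6.069)
t=3.500: state=(6.291)
t=4.000: state=(6.437)
t=4.500: state=(6.530)
t=5.000: state=(6.590)
t=5.500: state=(6.627)
t=6.000: state=(6.650)
t=6.500: state=(6.664)
t=7.000: state=(6.673)
t=7.500: state=(6.679)
t=7.520: state=(6.679)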